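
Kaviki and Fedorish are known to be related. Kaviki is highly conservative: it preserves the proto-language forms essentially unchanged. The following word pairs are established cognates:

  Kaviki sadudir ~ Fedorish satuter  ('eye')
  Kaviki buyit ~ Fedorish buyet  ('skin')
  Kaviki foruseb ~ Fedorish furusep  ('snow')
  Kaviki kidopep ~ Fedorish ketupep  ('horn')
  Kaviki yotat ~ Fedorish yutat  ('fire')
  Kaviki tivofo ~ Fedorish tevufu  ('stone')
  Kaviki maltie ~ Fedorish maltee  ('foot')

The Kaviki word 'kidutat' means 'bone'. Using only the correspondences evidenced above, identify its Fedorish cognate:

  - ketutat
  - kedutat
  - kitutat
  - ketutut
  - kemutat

buyit ~ buyet, kidopep ~ ketupep — Kaviki i corresponds to Fedorish e after a consonant, before a consonant other than r, m, n, p, b, f, v.
sadudir ~ satuter — Kaviki d corresponds to Fedorish t between vowels (before a back vowel).
Applying these to Kaviki 'kidutat':
  kidutat → kedutat   (i→e after a consonant, before a consonant other than r, m, n, p, b, f, v)
  kedutat → ketutat   (d→t between vowels (before a back vowel))
So the Fedorish cognate is 'ketutat'.

ketutat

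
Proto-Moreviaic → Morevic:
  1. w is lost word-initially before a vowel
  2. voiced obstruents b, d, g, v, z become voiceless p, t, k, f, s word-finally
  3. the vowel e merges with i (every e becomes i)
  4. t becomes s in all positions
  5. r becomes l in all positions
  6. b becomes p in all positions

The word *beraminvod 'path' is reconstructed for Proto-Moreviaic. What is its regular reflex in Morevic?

pilaminvos

Morevic: *beraminvod
  beraminvod (rule 1 does not apply)
  beraminvod → beraminvot   [final devoicing]
  beraminvot → biraminvot   [vowel merger]
  biraminvot → biraminvos   [unconditioned shift]
  biraminvos → bilaminvos   [unconditioned shift]
  bilaminvos → pilaminvos   [unconditioned shift]
  giving Morevic pilaminvos.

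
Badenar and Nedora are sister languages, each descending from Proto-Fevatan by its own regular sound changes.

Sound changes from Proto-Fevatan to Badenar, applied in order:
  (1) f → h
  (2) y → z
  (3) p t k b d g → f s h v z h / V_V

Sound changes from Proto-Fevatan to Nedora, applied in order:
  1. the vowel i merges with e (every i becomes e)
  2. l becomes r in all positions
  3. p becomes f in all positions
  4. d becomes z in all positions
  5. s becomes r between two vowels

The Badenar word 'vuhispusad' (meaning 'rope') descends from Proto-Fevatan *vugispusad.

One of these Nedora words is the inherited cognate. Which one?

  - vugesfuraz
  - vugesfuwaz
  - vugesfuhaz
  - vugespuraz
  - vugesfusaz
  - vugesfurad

vugesfuraz

Nedora: *vugispusad
  vugispusad → vugespusad   [vowel merger]
  vugespusad (rule 2 does not apply)
  vugespusad → vugesfusad   [unconditioned shift]
  vugesfusad → vugesfusaz   [unconditioned shift]
  vugesfusaz → vugesfuraz   [rhotacism]
  giving Nedora vugesfuraz.
Among the options, 'vugesfuraz' alone shows every Nedora change applied in order.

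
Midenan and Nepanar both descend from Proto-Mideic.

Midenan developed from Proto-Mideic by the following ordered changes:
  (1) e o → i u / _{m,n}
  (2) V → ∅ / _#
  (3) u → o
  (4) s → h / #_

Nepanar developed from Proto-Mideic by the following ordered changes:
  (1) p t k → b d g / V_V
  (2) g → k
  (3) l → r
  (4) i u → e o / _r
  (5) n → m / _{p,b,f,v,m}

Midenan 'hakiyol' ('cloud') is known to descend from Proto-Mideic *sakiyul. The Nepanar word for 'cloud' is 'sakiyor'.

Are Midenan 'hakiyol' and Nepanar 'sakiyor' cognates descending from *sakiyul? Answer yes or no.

Derive the expected Nepanar reflex of *sakiyul:
Nepanar: *sakiyul > sagiyul > sakiyul > sakiyur > sakiyor  (by intervocalic voicing, unconditioned shift, unconditioned shift, pre-rhotic lowering)
Nepanar 'sakiyor' matches the regular reflex exactly, so the pair is cognate.

yes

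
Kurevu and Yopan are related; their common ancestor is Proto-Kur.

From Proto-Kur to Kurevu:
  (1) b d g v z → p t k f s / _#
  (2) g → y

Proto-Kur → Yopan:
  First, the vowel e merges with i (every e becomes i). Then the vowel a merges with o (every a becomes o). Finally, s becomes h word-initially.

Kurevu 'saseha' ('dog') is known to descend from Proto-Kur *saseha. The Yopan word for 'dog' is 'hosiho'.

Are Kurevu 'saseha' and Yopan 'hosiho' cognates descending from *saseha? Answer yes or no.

yes

Derive the expected Yopan reflex of *saseha:
Yopan: *saseha
  saseha → sasiha   [vowel merger]
  sasiha → sosiho   [vowel merger]
  sosiho → hosiho   [debuccalisation]
  giving Yopan hosiho.
Yopan 'hosiho' matches the regular reflex exactly, so the pair is cognate.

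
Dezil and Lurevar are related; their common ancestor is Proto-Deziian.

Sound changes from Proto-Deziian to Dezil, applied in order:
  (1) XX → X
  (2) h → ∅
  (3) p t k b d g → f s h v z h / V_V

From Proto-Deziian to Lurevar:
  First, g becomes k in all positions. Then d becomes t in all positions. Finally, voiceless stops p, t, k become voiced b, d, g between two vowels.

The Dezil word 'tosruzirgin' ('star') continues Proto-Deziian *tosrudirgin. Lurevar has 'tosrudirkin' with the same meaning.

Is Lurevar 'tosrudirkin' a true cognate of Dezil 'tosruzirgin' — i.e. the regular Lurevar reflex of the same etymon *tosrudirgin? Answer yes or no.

yes

Derive the expected Lurevar reflex of *tosrudirgin:
Lurevar: start from *tosrudirgin.
  rule 1 (unconditioned shift): tosrudirgin → tosrudirkin
  rule 2 (unconditioned shift): tosrudirkin → tosrutirkin
  rule 3 (intervocalic voicing): tosrutirkin → tosrudirkin
  ⇒ Lurevar tosrudirkin
Lurevar 'tosrudirkin' matches the regular reflex exactly, so the pair is cognate.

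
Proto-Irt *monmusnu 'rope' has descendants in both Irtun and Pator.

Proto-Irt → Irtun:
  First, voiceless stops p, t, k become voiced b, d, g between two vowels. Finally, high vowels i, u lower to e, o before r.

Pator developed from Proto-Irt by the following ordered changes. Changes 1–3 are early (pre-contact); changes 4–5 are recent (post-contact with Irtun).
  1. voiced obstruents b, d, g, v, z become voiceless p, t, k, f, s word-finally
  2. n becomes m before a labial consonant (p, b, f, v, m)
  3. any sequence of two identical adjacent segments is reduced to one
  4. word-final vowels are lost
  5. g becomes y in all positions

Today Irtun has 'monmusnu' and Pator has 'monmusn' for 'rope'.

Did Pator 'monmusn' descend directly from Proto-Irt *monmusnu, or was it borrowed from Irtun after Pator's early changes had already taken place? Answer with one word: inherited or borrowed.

borrowed

If inherited, *monmusnu would pass through all of Pator's changes:
Pator: start from *monmusnu.
  rule 1: no change — monmusnu
  rule 2 (nasal place assimilation): monmusnu → mommusnu
  rule 3 (degemination): mommusnu → momusnu
  rule 4 (apocope): momusnu → momusn
  rule 5: no change — momusn
  ⇒ Pator momusn
If borrowed from Irtun 'monmusnu' after the early changes, it would undergo only the recent ones:
  rule 4 (apocope): monmusnu → monmusn
  rule 5 (unconditioned shift): no change (monmusn)
  ⇒ as a loan: monmusn
Pator 'monmusn' matches the loan outcome 'monmusn', not the inherited 'momusn' — it skipped the early Pator changes, so it was borrowed from Irtun.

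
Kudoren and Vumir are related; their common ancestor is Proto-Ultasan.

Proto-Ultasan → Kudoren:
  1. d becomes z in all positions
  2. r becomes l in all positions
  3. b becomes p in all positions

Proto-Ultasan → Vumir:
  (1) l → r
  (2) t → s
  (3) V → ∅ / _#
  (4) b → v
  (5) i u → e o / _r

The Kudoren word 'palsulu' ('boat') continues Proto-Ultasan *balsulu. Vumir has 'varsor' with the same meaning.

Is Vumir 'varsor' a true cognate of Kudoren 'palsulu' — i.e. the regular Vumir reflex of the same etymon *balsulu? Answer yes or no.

yes

Derive the expected Vumir reflex of *balsulu:
Vumir: *balsulu
  balsulu → barsuru   [unconditioned shift]
  barsuru (rule 2 does not apply)
  barsuru → barsur   [apocope]
  barsur → varsur   [unconditioned shift]
  varsur → varsor   [pre-rhotic lowering]
  giving Vumir varsor.
Vumir 'varsor' matches the regular reflex exactly, so the pair is cognate.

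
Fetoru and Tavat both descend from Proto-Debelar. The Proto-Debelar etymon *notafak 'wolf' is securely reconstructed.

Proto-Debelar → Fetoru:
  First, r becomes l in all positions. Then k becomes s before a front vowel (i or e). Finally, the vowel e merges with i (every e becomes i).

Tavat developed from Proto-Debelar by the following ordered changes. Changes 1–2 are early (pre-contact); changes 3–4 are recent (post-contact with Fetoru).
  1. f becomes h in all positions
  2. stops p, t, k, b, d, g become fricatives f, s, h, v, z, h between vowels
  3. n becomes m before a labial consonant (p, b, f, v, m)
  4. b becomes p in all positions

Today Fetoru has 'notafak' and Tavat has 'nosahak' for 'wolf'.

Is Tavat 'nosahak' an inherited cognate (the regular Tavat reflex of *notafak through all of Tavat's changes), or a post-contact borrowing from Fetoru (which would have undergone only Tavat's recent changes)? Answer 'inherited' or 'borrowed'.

If inherited, *notafak would pass through all of Tavat's changes:
Tavat: *notafak
  notafak → notahak   [unconditioned shift]
  notahak → nosahak   [intervocalic lenition]
  nosahak (rule 3 does not apply)
  nosahak (rule 4 does not apply)
  giving Tavat nosahak.
If borrowed from Fetoru 'notafak' after the early changes, it would undergo only the recent ones:
  rule 3 (nasal place assimilation): no change (notafak)
  rule 4 (unconditioned shift): no change (notafak)
  ⇒ as a loan: notafak
Tavat 'nosahak' matches the inherited outcome exactly, so it is an inherited cognate, not a loan.

inherited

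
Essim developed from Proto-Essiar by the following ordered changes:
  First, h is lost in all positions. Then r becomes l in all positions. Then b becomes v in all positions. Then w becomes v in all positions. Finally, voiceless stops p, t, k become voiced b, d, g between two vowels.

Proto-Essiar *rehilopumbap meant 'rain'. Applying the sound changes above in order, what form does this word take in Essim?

leilobumvap

Essim: *rehilopumbap > reilopumbap > leilopumbap > leilopumvap > leilobumvap  (by h-loss, unconditioned shift, unconditioned shift, intervocalic voicing)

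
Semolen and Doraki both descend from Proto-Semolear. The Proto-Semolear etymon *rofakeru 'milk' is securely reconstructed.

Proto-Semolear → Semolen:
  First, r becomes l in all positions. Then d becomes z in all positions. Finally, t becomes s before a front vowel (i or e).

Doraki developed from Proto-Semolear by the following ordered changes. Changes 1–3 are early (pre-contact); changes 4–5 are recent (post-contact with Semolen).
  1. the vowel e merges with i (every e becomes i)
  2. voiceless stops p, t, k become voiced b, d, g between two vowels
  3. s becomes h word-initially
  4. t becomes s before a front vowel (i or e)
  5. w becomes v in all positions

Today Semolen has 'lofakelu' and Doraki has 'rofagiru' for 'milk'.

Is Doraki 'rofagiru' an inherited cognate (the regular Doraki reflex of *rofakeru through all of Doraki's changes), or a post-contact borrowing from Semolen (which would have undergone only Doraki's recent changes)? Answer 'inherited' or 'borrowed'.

If inherited, *rofakeru would pass through all of Doraki's changes:
Doraki: *rofakeru
  rofakeru → rofakiru   [vowel merger]
  rofakiru → rofagiru   [intervocalic voicing]
  rofagiru (rule 3 does not apply)
  rofagiru (rule 4 does not apply)
  rofagiru (rule 5 does not apply)
  giving Doraki rofagiru.
If borrowed from Semolen 'lofakelu' after the early changes, it would undergo only the recent ones:
  rule 4 (palatalisation): no change (lofakelu)
  rule 5 (unconditioned shift): no change (lofakelu)
  ⇒ as a loan: lofakelu
Doraki 'rofagiru' matches the inherited outcome exactly, so it is an inherited cognate, not a loan.

inherited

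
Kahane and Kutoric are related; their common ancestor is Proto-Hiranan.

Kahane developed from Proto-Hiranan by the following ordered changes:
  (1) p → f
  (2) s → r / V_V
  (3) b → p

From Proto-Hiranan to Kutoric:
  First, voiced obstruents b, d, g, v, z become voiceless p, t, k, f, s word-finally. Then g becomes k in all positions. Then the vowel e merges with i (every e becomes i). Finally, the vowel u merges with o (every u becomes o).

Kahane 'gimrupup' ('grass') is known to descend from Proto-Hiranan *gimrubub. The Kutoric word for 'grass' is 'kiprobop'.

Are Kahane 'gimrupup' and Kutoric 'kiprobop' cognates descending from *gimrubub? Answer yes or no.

no

Derive the expected Kutoric reflex of *gimrubub:
Kutoric: *gimrubub > gimrubup > kimrubup > kimrobop  (by final devoicing, unconditioned shift, vowel merger)
The regular Kutoric reflex would be 'kimrobop', but the attested form is 'kiprobop'. The correspondence is irregular, so they are not cognates (the Kutoric form has a different source).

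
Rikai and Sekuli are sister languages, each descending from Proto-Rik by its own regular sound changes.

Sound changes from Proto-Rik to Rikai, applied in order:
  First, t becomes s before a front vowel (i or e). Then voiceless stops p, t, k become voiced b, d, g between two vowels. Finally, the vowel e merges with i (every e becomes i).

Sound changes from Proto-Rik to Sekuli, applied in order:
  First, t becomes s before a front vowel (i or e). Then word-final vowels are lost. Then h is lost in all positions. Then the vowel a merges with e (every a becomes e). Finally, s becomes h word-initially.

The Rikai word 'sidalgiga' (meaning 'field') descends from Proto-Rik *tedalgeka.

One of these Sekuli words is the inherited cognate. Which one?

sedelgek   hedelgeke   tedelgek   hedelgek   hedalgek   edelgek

Sekuli: *tedalgeka > sedalgeka > sedalgek > sedelgek > hedelgek  (by palatalisation, apocope, vowel merger, debuccalisation)
The other candidates each miss or misapply at least one Sekuli change.

hedelgek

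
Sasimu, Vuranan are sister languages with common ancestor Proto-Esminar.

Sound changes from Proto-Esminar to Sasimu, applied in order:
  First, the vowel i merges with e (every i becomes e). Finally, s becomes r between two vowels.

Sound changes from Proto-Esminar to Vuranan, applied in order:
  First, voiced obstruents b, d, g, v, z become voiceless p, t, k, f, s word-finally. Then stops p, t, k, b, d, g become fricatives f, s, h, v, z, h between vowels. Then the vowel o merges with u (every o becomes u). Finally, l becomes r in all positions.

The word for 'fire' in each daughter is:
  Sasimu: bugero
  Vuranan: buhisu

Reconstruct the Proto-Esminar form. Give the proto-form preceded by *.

Position 3: Sasimu has g, Vuranan has h. Sasimu preserves g here (none of its changes turn any other segment into g), so the proto-segment is *g.
Position 6: Sasimu has o, Vuranan has u. Sasimu preserves o here (none of its changes turn any other segment into o), so the proto-segment is *o.
Position 4: Sasimu has e, Vuranan has i. Vuranan preserves i here (none of its changes turn any other segment into i), so the proto-segment is *i.
Verify the candidate proto-form against each daughter:
Sasimu: *bugiso
  bugiso → bugeso   [vowel merger]
  bugeso → bugero   [rhotacism]
  giving Sasimu bugero.
Vuranan: *bugiso
  bugiso (rule 1 does not apply)
  bugiso → buhiso   [intervocalic lenition]
  buhiso → buhisu   [vowel merger]
  buhisu (rule 4 does not apply)
  giving Vuranan buhisu.
No other proto-form is consistent with every reflex, so the reconstruction is *bugiso.

*bugiso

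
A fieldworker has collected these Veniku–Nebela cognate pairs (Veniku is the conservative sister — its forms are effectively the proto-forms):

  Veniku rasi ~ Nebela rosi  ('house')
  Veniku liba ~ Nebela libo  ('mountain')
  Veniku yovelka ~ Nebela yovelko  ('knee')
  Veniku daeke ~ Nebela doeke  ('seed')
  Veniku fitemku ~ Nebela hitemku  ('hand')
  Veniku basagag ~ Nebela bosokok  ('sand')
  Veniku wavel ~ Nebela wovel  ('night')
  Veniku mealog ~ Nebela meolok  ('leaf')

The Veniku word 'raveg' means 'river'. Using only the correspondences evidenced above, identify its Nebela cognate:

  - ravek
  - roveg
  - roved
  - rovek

wavel ~ wovel — Veniku a corresponds to Nebela o after a consonant, before a labial obstruent.
basagag ~ bosokok, mealog ~ meolok — Veniku g corresponds to Nebela k word-finally.
Applying these to Veniku 'raveg':
  raveg → roveg   (a→o after a consonant, before a labial obstruent)
  roveg → rovek   (g→k word-finally)
So the Nebela cognate is 'rovek'.

rovek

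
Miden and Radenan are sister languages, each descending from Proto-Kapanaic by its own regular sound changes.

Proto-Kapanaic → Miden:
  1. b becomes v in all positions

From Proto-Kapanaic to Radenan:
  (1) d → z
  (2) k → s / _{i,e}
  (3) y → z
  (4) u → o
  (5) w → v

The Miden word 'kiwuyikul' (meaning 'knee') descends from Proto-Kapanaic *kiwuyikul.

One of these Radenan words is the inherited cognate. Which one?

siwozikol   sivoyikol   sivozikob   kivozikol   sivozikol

Radenan: *kiwuyikul > siwuyikul > siwuzikul > siwozikol > sivozikol  (by palatalisation, unconditioned shift, vowel merger, unconditioned shift)
Among the options, 'sivozikol' alone shows every Radenan change applied in order.

sivozikol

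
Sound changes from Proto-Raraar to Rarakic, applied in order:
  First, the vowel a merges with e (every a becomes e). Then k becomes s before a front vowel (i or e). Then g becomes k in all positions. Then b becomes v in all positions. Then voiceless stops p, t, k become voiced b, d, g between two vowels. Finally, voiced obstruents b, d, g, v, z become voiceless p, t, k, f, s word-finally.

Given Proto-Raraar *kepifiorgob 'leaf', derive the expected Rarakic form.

Rarakic: start from *kepifiorgob.
  rule 1: no change — kepifiorgob
  rule 2 (palatalisation): kepifiorgob → sepifiorgob
  rule 3 (unconditioned shift): sepifiorgob → sepifiorkob
  rule 4 (unconditioned shift): sepifiorkob → sepifiorkov
  rule 5 (intervocalic voicing): sepifiorkov → sebifiorkov
  rule 6 (final devoicing): sebifiorkov → sebifiorkof
  ⇒ Rarakic sebifiorkof

sebifiorkof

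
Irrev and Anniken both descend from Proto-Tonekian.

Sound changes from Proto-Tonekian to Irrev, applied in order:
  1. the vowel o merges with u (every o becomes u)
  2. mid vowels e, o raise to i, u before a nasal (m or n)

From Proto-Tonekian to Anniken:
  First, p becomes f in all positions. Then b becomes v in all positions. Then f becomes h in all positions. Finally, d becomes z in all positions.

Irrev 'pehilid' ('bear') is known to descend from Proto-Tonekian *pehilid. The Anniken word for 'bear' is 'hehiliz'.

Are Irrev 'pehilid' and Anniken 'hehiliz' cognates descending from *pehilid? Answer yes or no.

Derive the expected Anniken reflex of *pehilid:
Anniken: start from *pehilid.
  rule 1 (unconditioned shift): pehilid → fehilid
  rule 2: no change — fehilid
  rule 3 (unconditioned shift): fehilid → hehilid
  rule 4 (unconditioned shift): hehilid → hehiliz
  ⇒ Anniken hehiliz
Anniken 'hehiliz' matches the regular reflex exactly, so the pair is cognate.

yes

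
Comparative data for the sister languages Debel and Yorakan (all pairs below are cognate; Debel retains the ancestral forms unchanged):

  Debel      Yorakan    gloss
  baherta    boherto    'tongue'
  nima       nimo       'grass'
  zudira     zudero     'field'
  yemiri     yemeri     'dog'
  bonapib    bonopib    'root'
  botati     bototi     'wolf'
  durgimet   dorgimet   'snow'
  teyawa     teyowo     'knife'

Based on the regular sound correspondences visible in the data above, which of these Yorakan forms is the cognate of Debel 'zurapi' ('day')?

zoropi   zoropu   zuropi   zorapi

zoropi

durgimet ~ dorgimet — Debel u corresponds to Yorakan o after a consonant, before r.
bonapib ~ bonopib — Debel a corresponds to Yorakan o after a consonant, before a labial obstruent.
Applying these to Debel 'zurapi':
  zurapi → zorapi   (u→o after a consonant, before r)
  zorapi → zoropi   (a→o after a consonant, before a labial obstruent)
So the Yorakan cognate is 'zoropi'.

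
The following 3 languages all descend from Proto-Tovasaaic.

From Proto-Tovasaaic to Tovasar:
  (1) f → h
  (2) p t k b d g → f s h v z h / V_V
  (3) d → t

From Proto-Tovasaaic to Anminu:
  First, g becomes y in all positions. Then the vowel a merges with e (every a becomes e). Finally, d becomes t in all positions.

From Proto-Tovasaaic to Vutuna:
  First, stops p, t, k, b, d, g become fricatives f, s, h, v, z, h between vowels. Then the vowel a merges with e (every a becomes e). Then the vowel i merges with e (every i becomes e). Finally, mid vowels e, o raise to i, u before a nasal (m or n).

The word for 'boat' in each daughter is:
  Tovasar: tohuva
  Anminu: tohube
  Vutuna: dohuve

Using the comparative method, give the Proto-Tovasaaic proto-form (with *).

Position 1: Tovasar has t, Anminu has t, Vutuna has d. Vutuna preserves d here (none of its changes turn any other segment into d), so the proto-segment is *d.
Position 6: Tovasar has a, Anminu has e, Vutuna has e. Tovasar preserves a here (none of its changes turn any other segment into a), so the proto-segment is *a.
This points to *dohuba. Verify forward in each daughter:
Tovasar: start from *dohuba.
  rule 1: no change — dohuba
  rule 2 (intervocalic lenition): dohuba → dohuva
  rule 3 (unconditioned shift): dohuva → tohuva
  ⇒ Tovasar tohuva
Anminu: start from *dohuba.
  rule 1: no change — dohuba
  rule 2 (vowel merger): dohuba → dohube
  rule 3 (unconditioned shift): dohube → tohube
  ⇒ Anminu tohube
Vutuna: *dohuba
  dohuba → dohuva   [intervocalic lenition]
  dohuva → dohuve   [vowel merger]
  dohuve (rule 3 does not apply)
  dohuve (rule 4 does not apply)
  giving Vutuna dohuve.
*dohuba is the unique common source.

*dohuba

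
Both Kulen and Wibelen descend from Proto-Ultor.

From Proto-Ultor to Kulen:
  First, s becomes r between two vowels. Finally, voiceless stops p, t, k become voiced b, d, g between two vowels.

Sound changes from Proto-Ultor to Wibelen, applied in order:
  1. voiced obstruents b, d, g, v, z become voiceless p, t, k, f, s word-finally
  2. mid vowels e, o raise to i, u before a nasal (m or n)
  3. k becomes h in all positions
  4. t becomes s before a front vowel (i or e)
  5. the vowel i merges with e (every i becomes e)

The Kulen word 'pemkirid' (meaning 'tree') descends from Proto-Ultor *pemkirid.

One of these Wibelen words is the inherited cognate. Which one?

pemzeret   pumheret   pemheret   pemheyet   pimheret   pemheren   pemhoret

pemheret

Wibelen: *pemkirid
  pemkirid → pemkirit   [final devoicing]
  pemkirit → pimkirit   [pre-nasal raising]
  pimkirit → pimhirit   [unconditioned shift]
  pimhirit (rule 4 does not apply)
  pimhirit → pemheret   [vowel merger]
  giving Wibelen pemheret.
The other candidates each miss or misapply at least one Wibelen change.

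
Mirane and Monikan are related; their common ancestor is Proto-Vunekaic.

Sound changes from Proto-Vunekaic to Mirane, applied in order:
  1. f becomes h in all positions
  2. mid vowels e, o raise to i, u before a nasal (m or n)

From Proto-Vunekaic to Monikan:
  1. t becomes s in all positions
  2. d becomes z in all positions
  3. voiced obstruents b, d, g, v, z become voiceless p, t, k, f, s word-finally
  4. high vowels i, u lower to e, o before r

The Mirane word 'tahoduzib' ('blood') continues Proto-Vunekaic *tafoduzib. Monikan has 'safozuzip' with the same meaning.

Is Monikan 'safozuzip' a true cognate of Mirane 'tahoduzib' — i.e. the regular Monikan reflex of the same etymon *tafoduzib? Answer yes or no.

Derive the expected Monikan reflex of *tafoduzib:
Monikan: *tafoduzib > safoduzib > safozuzib > safozuzip  (by unconditioned shift, unconditioned shift, final devoicing)
Monikan 'safozuzip' matches the regular reflex exactly, so the pair is cognate.

yes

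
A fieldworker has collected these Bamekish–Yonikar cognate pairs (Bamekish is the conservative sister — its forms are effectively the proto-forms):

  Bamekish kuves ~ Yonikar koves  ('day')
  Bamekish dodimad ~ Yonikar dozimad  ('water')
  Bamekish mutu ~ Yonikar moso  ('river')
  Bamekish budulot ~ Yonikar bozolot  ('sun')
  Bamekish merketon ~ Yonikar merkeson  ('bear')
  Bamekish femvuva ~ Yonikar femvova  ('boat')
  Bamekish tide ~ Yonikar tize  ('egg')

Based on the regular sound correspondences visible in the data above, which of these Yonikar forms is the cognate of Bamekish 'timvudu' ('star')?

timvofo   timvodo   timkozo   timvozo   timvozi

timvozo

mutu ~ moso, budulot ~ bozolot — Bamekish u corresponds to Yonikar o after a consonant, before a consonant other than r, m, n, p, b, f, v.
budulot ~ bozolot — Bamekish d corresponds to Yonikar z between vowels (before a back vowel).
mutu ~ moso — Bamekish u corresponds to Yonikar o word-finally.
Applying these to Bamekish 'timvudu':
  timvudu → timvodu   (u→o after a consonant, before a consonant other than r, m, n, p, b, f, v)
  timvodu → timvozu   (d→z between vowels (before a back vowel))
  timvozu → timvozo   (u→o word-finally)
So the Yonikar cognate is 'timvozo'.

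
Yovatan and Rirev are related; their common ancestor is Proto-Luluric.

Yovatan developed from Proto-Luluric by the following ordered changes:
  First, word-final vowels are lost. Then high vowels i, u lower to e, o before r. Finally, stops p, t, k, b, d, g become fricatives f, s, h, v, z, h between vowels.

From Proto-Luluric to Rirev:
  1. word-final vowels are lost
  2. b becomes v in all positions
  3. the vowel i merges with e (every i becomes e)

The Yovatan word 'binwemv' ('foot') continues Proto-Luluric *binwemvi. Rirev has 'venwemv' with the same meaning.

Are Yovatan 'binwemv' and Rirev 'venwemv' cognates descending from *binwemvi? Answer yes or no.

Derive the expected Rirev reflex of *binwemvi:
Rirev: *binwemvi
  binwemvi → binwemv   [apocope]
  binwemv → vinwemv   [unconditioned shift]
  vinwemv → venwemv   [vowel merger]
  giving Rirev venwemv.
Rirev 'venwemv' matches the regular reflex exactly, so the pair is cognate.

yes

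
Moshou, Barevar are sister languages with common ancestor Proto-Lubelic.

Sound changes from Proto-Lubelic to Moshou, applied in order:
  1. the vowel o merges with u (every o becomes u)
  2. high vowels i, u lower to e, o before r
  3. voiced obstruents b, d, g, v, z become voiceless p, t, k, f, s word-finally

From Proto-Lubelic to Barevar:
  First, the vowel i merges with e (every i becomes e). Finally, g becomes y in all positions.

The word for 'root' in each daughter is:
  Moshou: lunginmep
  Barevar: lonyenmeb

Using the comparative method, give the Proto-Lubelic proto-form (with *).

*longinmeb

Position 5: Moshou has i, Barevar has e. Moshou preserves i here (none of its changes turn any other segment into i), so the proto-segment is *i.
Position 2: Moshou has u, Barevar has o. Barevar preserves o here (none of its changes turn any other segment into o), so the proto-segment is *o.
This points to *longinmeb. Verify forward in each daughter:
Moshou: start from *longinmeb.
  rule 1 (vowel merger): longinmeb → lunginmeb
  rule 2: no change — lunginmeb
  rule 3 (final devoicing): lunginmeb → lunginmep
  ⇒ Moshou lunginmep
Barevar: *longinmeb > longenmeb > lonyenmeb  (by vowel merger, unconditioned shift)
Only *longinmeb yields all of Moshou lunginmep, Barevar lonyenmeb.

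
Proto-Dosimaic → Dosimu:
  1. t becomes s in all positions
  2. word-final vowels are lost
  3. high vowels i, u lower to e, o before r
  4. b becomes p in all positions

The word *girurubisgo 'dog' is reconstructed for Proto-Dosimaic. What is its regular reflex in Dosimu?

gerorupisg

Dosimu: *girurubisgo
  girurubisgo (rule 1 does not apply)
  girurubisgo → girurubisg   [apocope]
  girurubisg → gerorubisg   [pre-rhotic lowering]
  gerorubisg → gerorupisg   [unconditioned shift]
  giving Dosimu gerorupisg.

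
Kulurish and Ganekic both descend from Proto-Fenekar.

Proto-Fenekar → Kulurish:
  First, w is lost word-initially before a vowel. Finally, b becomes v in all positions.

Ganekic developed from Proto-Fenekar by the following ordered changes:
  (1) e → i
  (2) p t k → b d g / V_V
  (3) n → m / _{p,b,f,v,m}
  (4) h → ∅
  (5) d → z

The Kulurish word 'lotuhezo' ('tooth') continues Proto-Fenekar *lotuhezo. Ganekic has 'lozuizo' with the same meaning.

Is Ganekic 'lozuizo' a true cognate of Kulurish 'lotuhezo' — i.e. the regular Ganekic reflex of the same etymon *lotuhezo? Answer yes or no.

yes

Derive the expected Ganekic reflex of *lotuhezo:
Ganekic: start from *lotuhezo.
  rule 1 (vowel merger): lotuhezo → lotuhizo
  rule 2 (intervocalic voicing): lotuhizo → loduhizo
  rule 3: no change — loduhizo
  rule 4 (h-loss): loduhizo → loduizo
  rule 5 (unconditioned shift): loduizo → lozuizo
  ⇒ Ganekic lozuizo
Ganekic 'lozuizo' matches the regular reflex exactly, so the pair is cognate.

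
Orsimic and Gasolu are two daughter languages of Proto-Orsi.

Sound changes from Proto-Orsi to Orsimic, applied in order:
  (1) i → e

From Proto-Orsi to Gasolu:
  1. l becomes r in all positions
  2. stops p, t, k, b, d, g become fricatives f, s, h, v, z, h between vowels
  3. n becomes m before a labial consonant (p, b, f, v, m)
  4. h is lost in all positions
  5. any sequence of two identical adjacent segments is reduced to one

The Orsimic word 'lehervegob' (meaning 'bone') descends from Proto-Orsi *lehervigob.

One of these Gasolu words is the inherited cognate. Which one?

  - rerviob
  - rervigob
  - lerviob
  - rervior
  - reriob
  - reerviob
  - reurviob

rerviob

Gasolu: *lehervigob > rehervigob > rehervihob > reerviob > rerviob  (by unconditioned shift, intervocalic lenition, h-loss, degemination)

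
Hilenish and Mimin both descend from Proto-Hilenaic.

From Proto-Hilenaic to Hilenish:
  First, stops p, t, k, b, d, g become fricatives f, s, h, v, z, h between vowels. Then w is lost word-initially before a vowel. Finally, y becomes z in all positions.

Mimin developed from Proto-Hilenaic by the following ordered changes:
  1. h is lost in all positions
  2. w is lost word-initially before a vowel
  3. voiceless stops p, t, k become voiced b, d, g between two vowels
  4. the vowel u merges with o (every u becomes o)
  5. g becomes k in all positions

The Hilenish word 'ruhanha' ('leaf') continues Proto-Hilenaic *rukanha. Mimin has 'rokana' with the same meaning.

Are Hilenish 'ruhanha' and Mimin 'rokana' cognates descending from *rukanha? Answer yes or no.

yes

Derive the expected Mimin reflex of *rukanha:
Mimin: start from *rukanha.
  rule 1 (h-loss): rukanha → rukana
  rule 2: no change — rukana
  rule 3 (intervocalic voicing): rukana → rugana
  rule 4 (vowel merger): rugana → rogana
  rule 5 (unconditioned shift): rogana → rokana
  ⇒ Mimin rokana
Mimin 'rokana' matches the regular reflex exactly, so the pair is cognate.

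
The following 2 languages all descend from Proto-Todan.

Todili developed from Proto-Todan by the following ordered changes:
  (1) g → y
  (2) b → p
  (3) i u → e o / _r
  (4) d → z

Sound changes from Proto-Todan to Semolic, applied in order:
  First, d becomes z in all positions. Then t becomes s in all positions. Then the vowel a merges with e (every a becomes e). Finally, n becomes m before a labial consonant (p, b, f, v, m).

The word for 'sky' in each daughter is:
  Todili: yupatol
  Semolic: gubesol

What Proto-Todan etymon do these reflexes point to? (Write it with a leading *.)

Position 1: Todili has y, Semolic has g. Semolic preserves g here (none of its changes turn any other segment into g), so the proto-segment is *g.
Position 3: Todili has p, Semolic has b. Semolic preserves b here (none of its changes turn any other segment into b), so the proto-segment is *b.
Position 5: Todili has t, Semolic has s. Todili preserves t here (none of its changes turn any other segment into t), so the proto-segment is *t.
This points to *gubatol. Verify forward in each daughter:
Todili: *gubatol > yubatol > yupatol  (by unconditioned shift, unconditioned shift)
Semolic: *gubatol
  gubatol (rule 1 does not apply)
  gubatol → gubasol   [unconditioned shift]
  gubasol → gubesol   [vowel merger]
  gubesol (rule 4 does not apply)
  giving Semolic gubesol.
No other proto-form is consistent with every reflex, so the reconstruction is *gubatol.

*gubatol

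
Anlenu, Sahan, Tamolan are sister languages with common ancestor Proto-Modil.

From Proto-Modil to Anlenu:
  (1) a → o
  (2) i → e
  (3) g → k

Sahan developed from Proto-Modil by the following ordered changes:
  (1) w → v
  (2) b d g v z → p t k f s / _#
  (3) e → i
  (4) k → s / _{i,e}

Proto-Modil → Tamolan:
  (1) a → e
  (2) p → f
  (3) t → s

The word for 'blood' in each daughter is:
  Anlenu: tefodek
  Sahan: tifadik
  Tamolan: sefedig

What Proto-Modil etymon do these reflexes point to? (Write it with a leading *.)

*tefadig

Position 7: Anlenu has k, Sahan has k, Tamolan has g. Tamolan preserves g here (none of its changes turn any other segment into g), so the proto-segment is *g.
Position 4: Anlenu has o, Sahan has a, Tamolan has e. Sahan preserves a here (none of its changes turn any other segment into a), so the proto-segment is *a.
Position 2: Anlenu has e, Sahan has i, Tamolan has e. Taking the neighbouring segments as reconstructed: Anlenu e could go back to *e or *i; Sahan i could go back to *e or *i; Tamolan e could go back to *a or *e — the one source consistent with every daughter is *e.
Verify the candidate proto-form against each daughter:
Anlenu: start from *tefadig.
  rule 1 (vowel merger): tefadig → tefodig
  rule 2 (vowel merger): tefodig → tefodeg
  rule 3 (unconditioned shift): tefodeg → tefodek
  ⇒ Anlenu tefodek
Sahan: *tefadig
  tefadig (rule 1 does not apply)
  tefadig → tefadik   [final devoicing]
  tefadik → tifadik   [vowel merger]
  tifadik (rule 4 does not apply)
  giving Sahan tifadik.
Tamolan: *tefadig > tefedig > sefedig  (by vowel merger, unconditioned shift)
No other proto-form is consistent with every reflex, so the reconstruction is *tefadig.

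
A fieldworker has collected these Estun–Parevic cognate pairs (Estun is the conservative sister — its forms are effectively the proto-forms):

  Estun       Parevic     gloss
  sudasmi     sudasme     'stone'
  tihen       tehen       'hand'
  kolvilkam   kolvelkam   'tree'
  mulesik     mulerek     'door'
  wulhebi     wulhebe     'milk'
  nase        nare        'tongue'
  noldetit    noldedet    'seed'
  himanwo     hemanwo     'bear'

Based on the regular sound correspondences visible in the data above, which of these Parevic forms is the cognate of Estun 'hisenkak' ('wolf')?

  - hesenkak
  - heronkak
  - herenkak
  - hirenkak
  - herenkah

tihen ~ tehen, kolvilkam ~ kolvelkam — Estun i corresponds to Parevic e after a consonant, before a consonant other than r, m, n, p, b, f, v.
nase ~ nare — Estun s corresponds to Parevic r between vowels (before a front vowel).
Applying these to Estun 'hisenkak':
  hisenkak → hesenkak   (i→e after a consonant, before a consonant other than r, m, n, p, b, f, v)
  hesenkak → herenkak   (s→r between vowels (before a front vowel))
So the Parevic cognate is 'herenkak'.

herenkak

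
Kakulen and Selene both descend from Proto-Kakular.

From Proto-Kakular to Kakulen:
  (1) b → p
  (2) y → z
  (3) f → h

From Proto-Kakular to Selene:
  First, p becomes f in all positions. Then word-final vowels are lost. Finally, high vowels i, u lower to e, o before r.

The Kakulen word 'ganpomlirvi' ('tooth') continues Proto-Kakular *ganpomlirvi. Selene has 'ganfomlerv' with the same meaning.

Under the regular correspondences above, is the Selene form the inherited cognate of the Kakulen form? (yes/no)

yes

Derive the expected Selene reflex of *ganpomlirvi:
Selene: *ganpomlirvi > ganfomlirvi > ganfomlirv > ganfomlerv  (by unconditioned shift, apocope, pre-rhotic lowering)
Selene 'ganfomlerv' matches the regular reflex exactly, so the pair is cognate.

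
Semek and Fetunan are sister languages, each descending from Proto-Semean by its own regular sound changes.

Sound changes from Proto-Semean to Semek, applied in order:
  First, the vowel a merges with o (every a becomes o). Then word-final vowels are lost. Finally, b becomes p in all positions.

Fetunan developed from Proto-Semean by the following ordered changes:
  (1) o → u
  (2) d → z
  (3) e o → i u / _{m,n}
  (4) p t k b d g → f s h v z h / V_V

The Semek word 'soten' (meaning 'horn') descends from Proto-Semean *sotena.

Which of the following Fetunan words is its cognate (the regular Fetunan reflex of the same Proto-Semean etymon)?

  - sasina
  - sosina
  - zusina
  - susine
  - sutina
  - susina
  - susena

Fetunan: *sotena > sutena > sutina > susina  (by vowel merger, pre-nasal raising, intervocalic lenition)
The other candidates each miss or misapply at least one Fetunan change.

susina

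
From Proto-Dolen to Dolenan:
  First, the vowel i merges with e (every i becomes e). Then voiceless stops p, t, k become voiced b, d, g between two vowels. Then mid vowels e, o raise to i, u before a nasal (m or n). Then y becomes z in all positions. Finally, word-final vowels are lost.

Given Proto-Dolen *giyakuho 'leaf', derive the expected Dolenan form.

gezaguh

Dolenan: *giyakuho > geyakuho > geyaguho > gezaguho > gezaguh  (by vowel merger, intervocalic voicing, unconditioned shift, apocope)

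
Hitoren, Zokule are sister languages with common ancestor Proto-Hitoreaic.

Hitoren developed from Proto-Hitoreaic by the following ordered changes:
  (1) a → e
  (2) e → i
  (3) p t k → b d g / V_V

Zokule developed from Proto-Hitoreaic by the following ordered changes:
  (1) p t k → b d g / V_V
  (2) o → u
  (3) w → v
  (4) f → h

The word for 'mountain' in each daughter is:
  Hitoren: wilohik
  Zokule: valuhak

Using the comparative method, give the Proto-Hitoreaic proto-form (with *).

Position 2: Hitoren has i, Zokule has a. Zokule preserves a here (none of its changes turn any other segment into a), so the proto-segment is *a.
Position 4: Hitoren has o, Zokule has u. Hitoren preserves o here (none of its changes turn any other segment into o), so the proto-segment is *o.
Verify the candidate proto-form against each daughter:
Hitoren: *walohak
  walohak → welohek   [vowel merger]
  welohek → wilohik   [vowel merger]
  wilohik (rule 3 does not apply)
  giving Hitoren wilohik.
Zokule: *walohak > waluhak > valuhak  (by vowel merger, unconditioned shift)
No other proto-form is consistent with every reflex, so the reconstruction is *walohak.

*walohak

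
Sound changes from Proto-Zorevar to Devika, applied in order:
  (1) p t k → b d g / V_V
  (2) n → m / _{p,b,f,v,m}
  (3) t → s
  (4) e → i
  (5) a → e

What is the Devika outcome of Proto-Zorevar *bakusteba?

begussibe

Devika: start from *bakusteba.
  rule 1 (intervocalic voicing): bakusteba → bagusteba
  rule 2: no change — bagusteba
  rule 3 (unconditioned shift): bagusteba → bagusseba
  rule 4 (vowel merger): bagusseba → bagussiba
  rule 5 (vowel merger): bagussiba → begussibe
  ⇒ Devika begussibe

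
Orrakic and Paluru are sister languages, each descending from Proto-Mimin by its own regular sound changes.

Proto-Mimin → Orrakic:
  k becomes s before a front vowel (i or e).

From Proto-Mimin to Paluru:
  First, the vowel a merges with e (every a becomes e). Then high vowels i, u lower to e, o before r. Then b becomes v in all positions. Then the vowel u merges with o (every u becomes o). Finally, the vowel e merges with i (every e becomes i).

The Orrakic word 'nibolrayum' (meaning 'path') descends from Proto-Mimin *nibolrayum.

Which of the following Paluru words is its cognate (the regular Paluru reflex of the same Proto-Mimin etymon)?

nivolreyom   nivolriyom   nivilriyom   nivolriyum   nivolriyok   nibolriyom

nivolriyom

Paluru: start from *nibolrayum.
  rule 1 (vowel merger): nibolrayum → nibolreyum
  rule 2: no change — nibolreyum
  rule 3 (unconditioned shift): nibolreyum → nivolreyum
  rule 4 (vowel merger): nivolreyum → nivolreyom
  rule 5 (vowel merger): nivolreyom → nivolriyom
  ⇒ Paluru nivolriyom
Only 'nivolriyom' matches the regular Paluru development of *nibolrayum.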